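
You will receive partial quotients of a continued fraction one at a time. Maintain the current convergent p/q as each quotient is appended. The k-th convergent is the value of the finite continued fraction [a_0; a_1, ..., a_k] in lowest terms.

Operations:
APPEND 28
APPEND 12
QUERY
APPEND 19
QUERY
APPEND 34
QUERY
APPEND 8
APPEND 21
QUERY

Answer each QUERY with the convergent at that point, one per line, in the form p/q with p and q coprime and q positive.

APPEND 28: p_0 = 28·1 + 0 = 28, q_0 = 28·0 + 1 = 1 → 28/1
APPEND 12: p_1 = 12·28 + 1 = 337, q_1 = 12·1 + 0 = 12 → 337/12
APPEND 19: p_2 = 19·337 + 28 = 6431, q_2 = 19·12 + 1 = 229 → 6431/229
APPEND 34: p_3 = 34·6431 + 337 = 218991, q_3 = 34·229 + 12 = 7798 → 218991/7798
APPEND 8: p_4 = 8·218991 + 6431 = 1758359, q_4 = 8·7798 + 229 = 62613 → 1758359/62613
APPEND 21: p_5 = 21·1758359 + 218991 = 37144530, q_5 = 21·62613 + 7798 = 1322671 → 37144530/1322671

337/12
6431/229
218991/7798
37144530/1322671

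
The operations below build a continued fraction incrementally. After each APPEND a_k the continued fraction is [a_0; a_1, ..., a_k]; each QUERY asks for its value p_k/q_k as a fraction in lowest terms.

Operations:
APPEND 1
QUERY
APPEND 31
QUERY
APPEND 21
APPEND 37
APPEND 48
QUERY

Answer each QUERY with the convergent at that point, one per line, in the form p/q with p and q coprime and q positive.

1/1
32/31
1197457/1160092

APPEND 1: p_0 = 1·1 + 0 = 1, q_0 = 1·0 + 1 = 1 → 1/1
APPEND 31: p_1 = 31·1 + 1 = 32, q_1 = 31·1 + 0 = 31 → 32/31
APPEND 21: p_2 = 21·32 + 1 = 673, q_2 = 21·31 + 1 = 652 → 673/652
APPEND 37: p_3 = 37·673 + 32 = 24933, q_3 = 37·652 + 31 = 24155 → 24933/24155
APPEND 48: p_4 = 48·24933 + 673 = 1197457, q_4 = 48·24155 + 652 = 1160092 → 1197457/1160092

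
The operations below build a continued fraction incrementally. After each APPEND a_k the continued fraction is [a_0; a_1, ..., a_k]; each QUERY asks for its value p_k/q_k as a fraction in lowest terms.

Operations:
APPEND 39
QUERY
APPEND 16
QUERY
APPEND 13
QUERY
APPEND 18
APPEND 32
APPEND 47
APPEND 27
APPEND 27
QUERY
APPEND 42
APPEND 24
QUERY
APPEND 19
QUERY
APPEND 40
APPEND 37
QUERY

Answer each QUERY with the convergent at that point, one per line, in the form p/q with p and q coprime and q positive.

APPEND 39: p_0 = 39·1 + 0 = 39, q_0 = 39·0 + 1 = 1 → 39/1
APPEND 16: p_1 = 16·39 + 1 = 625, q_1 = 16·1 + 0 = 16 → 625/16
APPEND 13: p_2 = 13·625 + 39 = 8164, q_2 = 13·16 + 1 = 209 → 8164/209
APPEND 18: p_3 = 18·8164 + 625 = 147577, q_3 = 18·209 + 16 = 3778 → 147577/3778
APPEND 32: p_4 = 32·147577 + 8164 = 4730628, q_4 = 32·3778 + 209 = 121105 → 4730628/121105
APPEND 47: p_5 = 47·4730628 + 147577 = 222487093, q_5 = 47·121105 + 3778 = 5695713 → 222487093/5695713
APPEND 27: p_6 = 27·222487093 + 4730628 = 6011882139, q_6 = 27·5695713 + 121105 = 153905356 → 6011882139/153905356
APPEND 27: p_7 = 27·6011882139 + 222487093 = 162543304846, q_7 = 27·153905356 + 5695713 = 4161140325 → 162543304846/4161140325
APPEND 42: p_8 = 42·162543304846 + 6011882139 = 6832830685671, q_8 = 42·4161140325 + 153905356 = 174921799006 → 6832830685671/174921799006
APPEND 24: p_9 = 24·6832830685671 + 162543304846 = 164150479760950, q_9 = 24·174921799006 + 4161140325 = 4202284316469 → 164150479760950/4202284316469
APPEND 19: p_10 = 19·164150479760950 + 6832830685671 = 3125691946143721, q_10 = 19·4202284316469 + 174921799006 = 80018323811917 → 3125691946143721/80018323811917
APPEND 40: p_11 = 40·3125691946143721 + 164150479760950 = 125191828325509790, q_11 = 40·80018323811917 + 4202284316469 = 3204935236793149 → 125191828325509790/3204935236793149
APPEND 37: p_12 = 37·125191828325509790 + 3125691946143721 = 4635223339990005951, q_12 = 37·3204935236793149 + 80018323811917 = 118662622085158430 → 4635223339990005951/118662622085158430

39/1
625/16
8164/209
162543304846/4161140325
164150479760950/4202284316469
3125691946143721/80018323811917
4635223339990005951/118662622085158430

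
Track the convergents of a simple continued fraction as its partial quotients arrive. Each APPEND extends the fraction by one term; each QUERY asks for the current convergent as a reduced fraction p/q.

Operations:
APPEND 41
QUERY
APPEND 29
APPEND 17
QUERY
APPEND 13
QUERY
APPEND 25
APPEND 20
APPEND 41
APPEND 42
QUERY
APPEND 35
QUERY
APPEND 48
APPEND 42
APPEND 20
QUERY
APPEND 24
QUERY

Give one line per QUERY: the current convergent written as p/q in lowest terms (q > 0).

APPEND 41: p_0 = 41·1 + 0 = 41, q_0 = 41·0 + 1 = 1 → 41/1
APPEND 29: p_1 = 29·41 + 1 = 1190, q_1 = 29·1 + 0 = 29 → 1190/29
APPEND 17: p_2 = 17·1190 + 41 = 20271, q_2 = 17·29 + 1 = 494 → 20271/494
APPEND 13: p_3 = 13·20271 + 1190 = 264713, q_3 = 13·494 + 29 = 6451 → 264713/6451
APPEND 25: p_4 = 25·264713 + 20271 = 6638096, q_4 = 25·6451 + 494 = 161769 → 6638096/161769
APPEND 20: p_5 = 20·6638096 + 264713 = 133026633, q_5 = 20·161769 + 6451 = 3241831 → 133026633/3241831
APPEND 41: p_6 = 41·133026633 + 6638096 = 5460730049, q_6 = 41·3241831 + 161769 = 133076840 → 5460730049/133076840
APPEND 42: p_7 = 42·5460730049 + 133026633 = 229483688691, q_7 = 42·133076840 + 3241831 = 5592469111 → 229483688691/5592469111
APPEND 35: p_8 = 35·229483688691 + 5460730049 = 8037389834234, q_8 = 35·5592469111 + 133076840 = 195869495725 → 8037389834234/195869495725
APPEND 48: p_9 = 48·8037389834234 + 229483688691 = 386024195731923, q_9 = 48·195869495725 + 5592469111 = 9407328263911 → 386024195731923/9407328263911
APPEND 42: p_10 = 42·386024195731923 + 8037389834234 = 16221053610575000, q_10 = 42·9407328263911 + 195869495725 = 395303656579987 → 16221053610575000/395303656579987
APPEND 20: p_11 = 20·16221053610575000 + 386024195731923 = 324807096407231923, q_11 = 20·395303656579987 + 9407328263911 = 7915480459863651 → 324807096407231923/7915480459863651
APPEND 24: p_12 = 24·324807096407231923 + 16221053610575000 = 7811591367384141152, q_12 = 24·7915480459863651 + 395303656579987 = 190366834693307611 → 7811591367384141152/190366834693307611

41/1
20271/494
264713/6451
229483688691/5592469111
8037389834234/195869495725
324807096407231923/7915480459863651
7811591367384141152/190366834693307611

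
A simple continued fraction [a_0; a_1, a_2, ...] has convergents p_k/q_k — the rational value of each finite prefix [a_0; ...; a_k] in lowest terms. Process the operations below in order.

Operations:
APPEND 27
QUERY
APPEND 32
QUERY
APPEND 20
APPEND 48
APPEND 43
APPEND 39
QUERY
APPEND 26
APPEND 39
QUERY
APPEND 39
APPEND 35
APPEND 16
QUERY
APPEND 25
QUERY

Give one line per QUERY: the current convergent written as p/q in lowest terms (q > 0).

27/1
865/32
1397713111/51707399
1420075688215/52534686584
31112964330493921/1151001910226495
779765204824991475/28846857237645644

APPEND 27: p_0 = 27·1 + 0 = 27, q_0 = 27·0 + 1 = 1 → 27/1
APPEND 32: p_1 = 32·27 + 1 = 865, q_1 = 32·1 + 0 = 32 → 865/32
APPEND 20: p_2 = 20·865 + 27 = 17327, q_2 = 20·32 + 1 = 641 → 17327/641
APPEND 48: p_3 = 48·17327 + 865 = 832561, q_3 = 48·641 + 32 = 30800 → 832561/30800
APPEND 43: p_4 = 43·832561 + 17327 = 35817450, q_4 = 43·30800 + 641 = 1325041 → 35817450/1325041
APPEND 39: p_5 = 39·35817450 + 832561 = 1397713111, q_5 = 39·1325041 + 30800 = 51707399 → 1397713111/51707399
APPEND 26: p_6 = 26·1397713111 + 35817450 = 36376358336, q_6 = 26·51707399 + 1325041 = 1345717415 → 36376358336/1345717415
APPEND 39: p_7 = 39·36376358336 + 1397713111 = 1420075688215, q_7 = 39·1345717415 + 51707399 = 52534686584 → 1420075688215/52534686584
APPEND 39: p_8 = 39·1420075688215 + 36376358336 = 55419328198721, q_8 = 39·52534686584 + 1345717415 = 2050198494191 → 55419328198721/2050198494191
APPEND 35: p_9 = 35·55419328198721 + 1420075688215 = 1941096562643450, q_9 = 35·2050198494191 + 52534686584 = 71809481983269 → 1941096562643450/71809481983269
APPEND 16: p_10 = 16·1941096562643450 + 55419328198721 = 31112964330493921, q_10 = 16·71809481983269 + 2050198494191 = 1151001910226495 → 31112964330493921/1151001910226495
APPEND 25: p_11 = 25·31112964330493921 + 1941096562643450 = 779765204824991475, q_11 = 25·1151001910226495 + 71809481983269 = 28846857237645644 → 779765204824991475/28846857237645644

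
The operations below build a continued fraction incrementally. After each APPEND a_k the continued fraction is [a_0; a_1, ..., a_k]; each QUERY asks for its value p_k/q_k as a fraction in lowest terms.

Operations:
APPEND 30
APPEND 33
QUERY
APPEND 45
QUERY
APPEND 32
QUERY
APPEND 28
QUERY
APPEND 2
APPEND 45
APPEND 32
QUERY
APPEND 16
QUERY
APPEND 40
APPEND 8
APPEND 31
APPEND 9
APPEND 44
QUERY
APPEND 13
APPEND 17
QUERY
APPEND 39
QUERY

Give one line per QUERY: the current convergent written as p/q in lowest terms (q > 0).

991/33
44625/1486
1428991/47585
40056373/1333866
118783446953/3955455509
1904244585786/63410811275
7591726602050020451/252802369195282870
1688289110636794481051/56219554447644024737
65942139866837028552789/2195854785345084537794

APPEND 30: p_0 = 30·1 + 0 = 30, q_0 = 30·0 + 1 = 1 → 30/1
APPEND 33: p_1 = 33·30 + 1 = 991, q_1 = 33·1 + 0 = 33 → 991/33
APPEND 45: p_2 = 45·991 + 30 = 44625, q_2 = 45·33 + 1 = 1486 → 44625/1486
APPEND 32: p_3 = 32·44625 + 991 = 1428991, q_3 = 32·1486 + 33 = 47585 → 1428991/47585
APPEND 28: p_4 = 28·1428991 + 44625 = 40056373, q_4 = 28·47585 + 1486 = 1333866 → 40056373/1333866
APPEND 2: p_5 = 2·40056373 + 1428991 = 81541737, q_5 = 2·1333866 + 47585 = 2715317 → 81541737/2715317
APPEND 45: p_6 = 45·81541737 + 40056373 = 3709434538, q_6 = 45·2715317 + 1333866 = 123523131 → 3709434538/123523131
APPEND 32: p_7 = 32·3709434538 + 81541737 = 118783446953, q_7 = 32·123523131 + 2715317 = 3955455509 → 118783446953/3955455509
APPEND 16: p_8 = 16·118783446953 + 3709434538 = 1904244585786, q_8 = 16·3955455509 + 123523131 = 63410811275 → 1904244585786/63410811275
APPEND 40: p_9 = 40·1904244585786 + 118783446953 = 76288566878393, q_9 = 40·63410811275 + 3955455509 = 2540387906509 → 76288566878393/2540387906509
APPEND 8: p_10 = 8·76288566878393 + 1904244585786 = 612212779612930, q_10 = 8·2540387906509 + 63410811275 = 20386514063347 → 612212779612930/20386514063347
APPEND 31: p_11 = 31·612212779612930 + 76288566878393 = 19054884734879223, q_11 = 31·20386514063347 + 2540387906509 = 634522323870266 → 19054884734879223/634522323870266
APPEND 9: p_12 = 9·19054884734879223 + 612212779612930 = 172106175393525937, q_12 = 9·634522323870266 + 20386514063347 = 5731087428895741 → 172106175393525937/5731087428895741
APPEND 44: p_13 = 44·172106175393525937 + 19054884734879223 = 7591726602050020451, q_13 = 44·5731087428895741 + 634522323870266 = 252802369195282870 → 7591726602050020451/252802369195282870
APPEND 13: p_14 = 13·7591726602050020451 + 172106175393525937 = 98864552002043791800, q_14 = 13·252802369195282870 + 5731087428895741 = 3292161886967573051 → 98864552002043791800/3292161886967573051
APPEND 17: p_15 = 17·98864552002043791800 + 7591726602050020451 = 1688289110636794481051, q_15 = 17·3292161886967573051 + 252802369195282870 = 56219554447644024737 → 1688289110636794481051/56219554447644024737
APPEND 39: p_16 = 39·1688289110636794481051 + 98864552002043791800 = 65942139866837028552789, q_16 = 39·56219554447644024737 + 3292161886967573051 = 2195854785345084537794 → 65942139866837028552789/2195854785345084537794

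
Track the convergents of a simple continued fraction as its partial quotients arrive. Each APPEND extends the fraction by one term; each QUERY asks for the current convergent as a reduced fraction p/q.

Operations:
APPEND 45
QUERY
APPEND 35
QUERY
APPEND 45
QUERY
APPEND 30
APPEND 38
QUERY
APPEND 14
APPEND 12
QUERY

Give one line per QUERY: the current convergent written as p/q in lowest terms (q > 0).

APPEND 45: p_0 = 45·1 + 0 = 45, q_0 = 45·0 + 1 = 1 → 45/1
APPEND 35: p_1 = 35·45 + 1 = 1576, q_1 = 35·1 + 0 = 35 → 1576/35
APPEND 45: p_2 = 45·1576 + 45 = 70965, q_2 = 45·35 + 1 = 1576 → 70965/1576
APPEND 30: p_3 = 30·70965 + 1576 = 2130526, q_3 = 30·1576 + 35 = 47315 → 2130526/47315
APPEND 38: p_4 = 38·2130526 + 70965 = 81030953, q_4 = 38·47315 + 1576 = 1799546 → 81030953/1799546
APPEND 14: p_5 = 14·81030953 + 2130526 = 1136563868, q_5 = 14·1799546 + 47315 = 25240959 → 1136563868/25240959
APPEND 12: p_6 = 12·1136563868 + 81030953 = 13719797369, q_6 = 12·25240959 + 1799546 = 304691054 → 13719797369/304691054

45/1
1576/35
70965/1576
81030953/1799546
13719797369/304691054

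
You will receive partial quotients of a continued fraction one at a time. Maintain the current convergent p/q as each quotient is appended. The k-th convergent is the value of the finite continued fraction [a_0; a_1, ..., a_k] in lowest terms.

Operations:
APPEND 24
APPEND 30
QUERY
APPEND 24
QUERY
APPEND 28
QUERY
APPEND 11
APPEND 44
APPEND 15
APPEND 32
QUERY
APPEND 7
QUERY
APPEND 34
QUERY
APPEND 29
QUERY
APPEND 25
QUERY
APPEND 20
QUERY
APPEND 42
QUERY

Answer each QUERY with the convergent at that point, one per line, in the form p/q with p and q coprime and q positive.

APPEND 24: p_0 = 24·1 + 0 = 24, q_0 = 24·0 + 1 = 1 → 24/1
APPEND 30: p_1 = 30·24 + 1 = 721, q_1 = 30·1 + 0 = 30 → 721/30
APPEND 24: p_2 = 24·721 + 24 = 17328, q_2 = 24·30 + 1 = 721 → 17328/721
APPEND 28: p_3 = 28·17328 + 721 = 485905, q_3 = 28·721 + 30 = 20218 → 485905/20218
APPEND 11: p_4 = 11·485905 + 17328 = 5362283, q_4 = 11·20218 + 721 = 223119 → 5362283/223119
APPEND 44: p_5 = 44·5362283 + 485905 = 236426357, q_5 = 44·223119 + 20218 = 9837454 → 236426357/9837454
APPEND 15: p_6 = 15·236426357 + 5362283 = 3551757638, q_6 = 15·9837454 + 223119 = 147784929 → 3551757638/147784929
APPEND 32: p_7 = 32·3551757638 + 236426357 = 113892670773, q_7 = 32·147784929 + 9837454 = 4738955182 → 113892670773/4738955182
APPEND 7: p_8 = 7·113892670773 + 3551757638 = 800800453049, q_8 = 7·4738955182 + 147784929 = 33320471203 → 800800453049/33320471203
APPEND 34: p_9 = 34·800800453049 + 113892670773 = 27341108074439, q_9 = 34·33320471203 + 4738955182 = 1137634976084 → 27341108074439/1137634976084
APPEND 29: p_10 = 29·27341108074439 + 800800453049 = 793692934611780, q_10 = 29·1137634976084 + 33320471203 = 33024734777639 → 793692934611780/33024734777639
APPEND 25: p_11 = 25·793692934611780 + 27341108074439 = 19869664473368939, q_11 = 25·33024734777639 + 1137634976084 = 826756004417059 → 19869664473368939/826756004417059
APPEND 20: p_12 = 20·19869664473368939 + 793692934611780 = 398186982401990560, q_12 = 20·826756004417059 + 33024734777639 = 16568144823118819 → 398186982401990560/16568144823118819
APPEND 42: p_13 = 42·398186982401990560 + 19869664473368939 = 16743722925356972459, q_13 = 42·16568144823118819 + 826756004417059 = 696688838575407457 → 16743722925356972459/696688838575407457

721/30
17328/721
485905/20218
113892670773/4738955182
800800453049/33320471203
27341108074439/1137634976084
793692934611780/33024734777639
19869664473368939/826756004417059
398186982401990560/16568144823118819
16743722925356972459/696688838575407457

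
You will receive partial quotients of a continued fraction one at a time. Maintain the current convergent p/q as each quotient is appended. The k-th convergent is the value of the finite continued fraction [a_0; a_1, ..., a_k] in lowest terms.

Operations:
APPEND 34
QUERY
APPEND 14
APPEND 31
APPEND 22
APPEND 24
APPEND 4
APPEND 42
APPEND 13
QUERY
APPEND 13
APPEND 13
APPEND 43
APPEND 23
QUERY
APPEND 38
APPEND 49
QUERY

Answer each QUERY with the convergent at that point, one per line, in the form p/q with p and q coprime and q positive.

34/1
17460333990/512465099
2961080000014913/86908426621372
5522794067045920889/162095364839312589

APPEND 34: p_0 = 34·1 + 0 = 34, q_0 = 34·0 + 1 = 1 → 34/1
APPEND 14: p_1 = 14·34 + 1 = 477, q_1 = 14·1 + 0 = 14 → 477/14
APPEND 31: p_2 = 31·477 + 34 = 14821, q_2 = 31·14 + 1 = 435 → 14821/435
APPEND 22: p_3 = 22·14821 + 477 = 326539, q_3 = 22·435 + 14 = 9584 → 326539/9584
APPEND 24: p_4 = 24·326539 + 14821 = 7851757, q_4 = 24·9584 + 435 = 230451 → 7851757/230451
APPEND 4: p_5 = 4·7851757 + 326539 = 31733567, q_5 = 4·230451 + 9584 = 931388 → 31733567/931388
APPEND 42: p_6 = 42·31733567 + 7851757 = 1340661571, q_6 = 42·931388 + 230451 = 39348747 → 1340661571/39348747
APPEND 13: p_7 = 13·1340661571 + 31733567 = 17460333990, q_7 = 13·39348747 + 931388 = 512465099 → 17460333990/512465099
APPEND 13: p_8 = 13·17460333990 + 1340661571 = 228325003441, q_8 = 13·512465099 + 39348747 = 6701395034 → 228325003441/6701395034
APPEND 13: p_9 = 13·228325003441 + 17460333990 = 2985685378723, q_9 = 13·6701395034 + 512465099 = 87630600541 → 2985685378723/87630600541
APPEND 43: p_10 = 43·2985685378723 + 228325003441 = 128612796288530, q_10 = 43·87630600541 + 6701395034 = 3774817218297 → 128612796288530/3774817218297
APPEND 23: p_11 = 23·128612796288530 + 2985685378723 = 2961080000014913, q_11 = 23·3774817218297 + 87630600541 = 86908426621372 → 2961080000014913/86908426621372
APPEND 38: p_12 = 38·2961080000014913 + 128612796288530 = 112649652796855224, q_12 = 38·86908426621372 + 3774817218297 = 3306295028830433 → 112649652796855224/3306295028830433
APPEND 49: p_13 = 49·112649652796855224 + 2961080000014913 = 5522794067045920889, q_13 = 49·3306295028830433 + 86908426621372 = 162095364839312589 → 5522794067045920889/162095364839312589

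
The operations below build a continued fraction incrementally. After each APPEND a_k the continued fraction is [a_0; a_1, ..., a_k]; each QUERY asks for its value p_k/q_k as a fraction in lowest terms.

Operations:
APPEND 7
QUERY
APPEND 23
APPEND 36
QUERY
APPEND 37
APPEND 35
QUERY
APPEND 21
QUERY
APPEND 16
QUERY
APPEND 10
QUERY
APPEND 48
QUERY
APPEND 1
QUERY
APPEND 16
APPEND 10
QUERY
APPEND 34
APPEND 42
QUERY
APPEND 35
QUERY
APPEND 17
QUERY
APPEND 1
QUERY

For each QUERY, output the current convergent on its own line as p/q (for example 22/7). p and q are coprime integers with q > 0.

7/1
5839/829
7573014/1075189
159249499/22609665
2555564998/362829829
25714899479/3650907955
1236870739990/175606411669
1262585639469/179257319624
215644995354409/30616492576154
309057104482253209/43878804279401492
10824352024961883715/1536802154250167109
184323041528834276364/26169515426532242345
195147393553796160079/27706317580782409454

APPEND 7: p_0 = 7·1 + 0 = 7, q_0 = 7·0 + 1 = 1 → 7/1
APPEND 23: p_1 = 23·7 + 1 = 162, q_1 = 23·1 + 0 = 23 → 162/23
APPEND 36: p_2 = 36·162 + 7 = 5839, q_2 = 36·23 + 1 = 829 → 5839/829
APPEND 37: p_3 = 37·5839 + 162 = 216205, q_3 = 37·829 + 23 = 30696 → 216205/30696
APPEND 35: p_4 = 35·216205 + 5839 = 7573014, q_4 = 35·30696 + 829 = 1075189 → 7573014/1075189
APPEND 21: p_5 = 21·7573014 + 216205 = 159249499, q_5 = 21·1075189 + 30696 = 22609665 → 159249499/22609665
APPEND 16: p_6 = 16·159249499 + 7573014 = 2555564998, q_6 = 16·22609665 + 1075189 = 362829829 → 2555564998/362829829
APPEND 10: p_7 = 10·2555564998 + 159249499 = 25714899479, q_7 = 10·362829829 + 22609665 = 3650907955 → 25714899479/3650907955
APPEND 48: p_8 = 48·25714899479 + 2555564998 = 1236870739990, q_8 = 48·3650907955 + 362829829 = 175606411669 → 1236870739990/175606411669
APPEND 1: p_9 = 1·1236870739990 + 25714899479 = 1262585639469, q_9 = 1·175606411669 + 3650907955 = 179257319624 → 1262585639469/179257319624
APPEND 16: p_10 = 16·1262585639469 + 1236870739990 = 21438240971494, q_10 = 16·179257319624 + 175606411669 = 3043723525653 → 21438240971494/3043723525653
APPEND 10: p_11 = 10·21438240971494 + 1262585639469 = 215644995354409, q_11 = 10·3043723525653 + 179257319624 = 30616492576154 → 215644995354409/30616492576154
APPEND 34: p_12 = 34·215644995354409 + 21438240971494 = 7353368083021400, q_12 = 34·30616492576154 + 3043723525653 = 1044004471114889 → 7353368083021400/1044004471114889
APPEND 42: p_13 = 42·7353368083021400 + 215644995354409 = 309057104482253209, q_13 = 42·1044004471114889 + 30616492576154 = 43878804279401492 → 309057104482253209/43878804279401492
APPEND 35: p_14 = 35·309057104482253209 + 7353368083021400 = 10824352024961883715, q_14 = 35·43878804279401492 + 1044004471114889 = 1536802154250167109 → 10824352024961883715/1536802154250167109
APPEND 17: p_15 = 17·10824352024961883715 + 309057104482253209 = 184323041528834276364, q_15 = 17·1536802154250167109 + 43878804279401492 = 26169515426532242345 → 184323041528834276364/26169515426532242345
APPEND 1: p_16 = 1·184323041528834276364 + 10824352024961883715 = 195147393553796160079, q_16 = 1·26169515426532242345 + 1536802154250167109 = 27706317580782409454 → 195147393553796160079/27706317580782409454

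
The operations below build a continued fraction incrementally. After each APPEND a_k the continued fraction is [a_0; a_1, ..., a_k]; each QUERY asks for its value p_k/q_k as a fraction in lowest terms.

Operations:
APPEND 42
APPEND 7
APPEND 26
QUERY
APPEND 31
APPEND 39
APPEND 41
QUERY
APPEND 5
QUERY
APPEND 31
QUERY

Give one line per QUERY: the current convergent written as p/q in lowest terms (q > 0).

APPEND 42: p_0 = 42·1 + 0 = 42, q_0 = 42·0 + 1 = 1 → 42/1
APPEND 7: p_1 = 7·42 + 1 = 295, q_1 = 7·1 + 0 = 7 → 295/7
APPEND 26: p_2 = 26·295 + 42 = 7712, q_2 = 26·7 + 1 = 183 → 7712/183
APPEND 31: p_3 = 31·7712 + 295 = 239367, q_3 = 31·183 + 7 = 5680 → 239367/5680
APPEND 39: p_4 = 39·239367 + 7712 = 9343025, q_4 = 39·5680 + 183 = 221703 → 9343025/221703
APPEND 41: p_5 = 41·9343025 + 239367 = 383303392, q_5 = 41·221703 + 5680 = 9095503 → 383303392/9095503
APPEND 5: p_6 = 5·383303392 + 9343025 = 1925859985, q_6 = 5·9095503 + 221703 = 45699218 → 1925859985/45699218
APPEND 31: p_7 = 31·1925859985 + 383303392 = 60084962927, q_7 = 31·45699218 + 9095503 = 1425771261 → 60084962927/1425771261

7712/183
383303392/9095503
1925859985/45699218
60084962927/1425771261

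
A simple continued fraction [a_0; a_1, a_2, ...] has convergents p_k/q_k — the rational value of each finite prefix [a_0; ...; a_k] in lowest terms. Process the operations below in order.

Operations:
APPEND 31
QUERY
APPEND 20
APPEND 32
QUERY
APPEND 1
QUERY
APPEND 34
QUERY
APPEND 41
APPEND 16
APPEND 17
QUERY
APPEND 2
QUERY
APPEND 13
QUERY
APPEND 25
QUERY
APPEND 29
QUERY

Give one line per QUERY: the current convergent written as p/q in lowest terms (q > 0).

APPEND 31: p_0 = 31·1 + 0 = 31, q_0 = 31·0 + 1 = 1 → 31/1
APPEND 20: p_1 = 20·31 + 1 = 621, q_1 = 20·1 + 0 = 20 → 621/20
APPEND 32: p_2 = 32·621 + 31 = 19903, q_2 = 32·20 + 1 = 641 → 19903/641
APPEND 1: p_3 = 1·19903 + 621 = 20524, q_3 = 1·641 + 20 = 661 → 20524/661
APPEND 34: p_4 = 34·20524 + 19903 = 717719, q_4 = 34·661 + 641 = 23115 → 717719/23115
APPEND 41: p_5 = 41·717719 + 20524 = 29447003, q_5 = 41·23115 + 661 = 948376 → 29447003/948376
APPEND 16: p_6 = 16·29447003 + 717719 = 471869767, q_6 = 16·948376 + 23115 = 15197131 → 471869767/15197131
APPEND 17: p_7 = 17·471869767 + 29447003 = 8051233042, q_7 = 17·15197131 + 948376 = 259299603 → 8051233042/259299603
APPEND 2: p_8 = 2·8051233042 + 471869767 = 16574335851, q_8 = 2·259299603 + 15197131 = 533796337 → 16574335851/533796337
APPEND 13: p_9 = 13·16574335851 + 8051233042 = 223517599105, q_9 = 13·533796337 + 259299603 = 7198651984 → 223517599105/7198651984
APPEND 25: p_10 = 25·223517599105 + 16574335851 = 5604514313476, q_10 = 25·7198651984 + 533796337 = 180500095937 → 5604514313476/180500095937
APPEND 29: p_11 = 29·5604514313476 + 223517599105 = 162754432689909, q_11 = 29·180500095937 + 7198651984 = 5241701434157 → 162754432689909/5241701434157

31/1
19903/641
20524/661
717719/23115
8051233042/259299603
16574335851/533796337
223517599105/7198651984
5604514313476/180500095937
162754432689909/5241701434157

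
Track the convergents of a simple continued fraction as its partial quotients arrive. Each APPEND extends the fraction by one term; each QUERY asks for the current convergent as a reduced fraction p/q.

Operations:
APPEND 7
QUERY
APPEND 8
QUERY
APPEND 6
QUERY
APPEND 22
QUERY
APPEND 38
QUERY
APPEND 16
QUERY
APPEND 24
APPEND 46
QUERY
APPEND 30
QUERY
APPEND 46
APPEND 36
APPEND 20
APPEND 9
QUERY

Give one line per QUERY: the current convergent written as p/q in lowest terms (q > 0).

APPEND 7: p_0 = 7·1 + 0 = 7, q_0 = 7·0 + 1 = 1 → 7/1
APPEND 8: p_1 = 8·7 + 1 = 57, q_1 = 8·1 + 0 = 8 → 57/8
APPEND 6: p_2 = 6·57 + 7 = 349, q_2 = 6·8 + 1 = 49 → 349/49
APPEND 22: p_3 = 22·349 + 57 = 7735, q_3 = 22·49 + 8 = 1086 → 7735/1086
APPEND 38: p_4 = 38·7735 + 349 = 294279, q_4 = 38·1086 + 49 = 41317 → 294279/41317
APPEND 16: p_5 = 16·294279 + 7735 = 4716199, q_5 = 16·41317 + 1086 = 662158 → 4716199/662158
APPEND 24: p_6 = 24·4716199 + 294279 = 113483055, q_6 = 24·662158 + 41317 = 15933109 → 113483055/15933109
APPEND 46: p_7 = 46·113483055 + 4716199 = 5224936729, q_7 = 46·15933109 + 662158 = 733585172 → 5224936729/733585172
APPEND 30: p_8 = 30·5224936729 + 113483055 = 156861584925, q_8 = 30·733585172 + 15933109 = 22023488269 → 156861584925/22023488269
APPEND 46: p_9 = 46·156861584925 + 5224936729 = 7220857843279, q_9 = 46·22023488269 + 733585172 = 1013814045546 → 7220857843279/1013814045546
APPEND 36: p_10 = 36·7220857843279 + 156861584925 = 260107743942969, q_10 = 36·1013814045546 + 22023488269 = 36519329127925 → 260107743942969/36519329127925
APPEND 20: p_11 = 20·260107743942969 + 7220857843279 = 5209375736702659, q_11 = 20·36519329127925 + 1013814045546 = 731400396604046 → 5209375736702659/731400396604046
APPEND 9: p_12 = 9·5209375736702659 + 260107743942969 = 47144489374266900, q_12 = 9·731400396604046 + 36519329127925 = 6619122898564339 → 47144489374266900/6619122898564339

7/1
57/8
349/49
7735/1086
294279/41317
4716199/662158
5224936729/733585172
156861584925/22023488269
47144489374266900/6619122898564339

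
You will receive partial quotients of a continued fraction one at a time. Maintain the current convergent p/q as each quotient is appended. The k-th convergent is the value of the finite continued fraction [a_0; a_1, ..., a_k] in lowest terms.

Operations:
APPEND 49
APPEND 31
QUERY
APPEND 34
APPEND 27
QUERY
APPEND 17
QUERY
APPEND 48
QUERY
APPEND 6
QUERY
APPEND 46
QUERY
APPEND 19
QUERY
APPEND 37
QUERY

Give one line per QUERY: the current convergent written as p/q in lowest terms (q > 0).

APPEND 49: p_0 = 49·1 + 0 = 49, q_0 = 49·0 + 1 = 1 → 49/1
APPEND 31: p_1 = 31·49 + 1 = 1520, q_1 = 31·1 + 0 = 31 → 1520/31
APPEND 34: p_2 = 34·1520 + 49 = 51729, q_2 = 34·31 + 1 = 1055 → 51729/1055
APPEND 27: p_3 = 27·51729 + 1520 = 1398203, q_3 = 27·1055 + 31 = 28516 → 1398203/28516
APPEND 17: p_4 = 17·1398203 + 51729 = 23821180, q_4 = 17·28516 + 1055 = 485827 → 23821180/485827
APPEND 48: p_5 = 48·23821180 + 1398203 = 1144814843, q_5 = 48·485827 + 28516 = 23348212 → 1144814843/23348212
APPEND 6: p_6 = 6·1144814843 + 23821180 = 6892710238, q_6 = 6·23348212 + 485827 = 140575099 → 6892710238/140575099
APPEND 46: p_7 = 46·6892710238 + 1144814843 = 318209485791, q_7 = 46·140575099 + 23348212 = 6489802766 → 318209485791/6489802766
APPEND 19: p_8 = 19·318209485791 + 6892710238 = 6052872940267, q_8 = 19·6489802766 + 140575099 = 123446827653 → 6052872940267/123446827653
APPEND 37: p_9 = 37·6052872940267 + 318209485791 = 224274508275670, q_9 = 37·123446827653 + 6489802766 = 4574022425927 → 224274508275670/4574022425927

1520/31
1398203/28516
23821180/485827
1144814843/23348212
6892710238/140575099
318209485791/6489802766
6052872940267/123446827653
224274508275670/4574022425927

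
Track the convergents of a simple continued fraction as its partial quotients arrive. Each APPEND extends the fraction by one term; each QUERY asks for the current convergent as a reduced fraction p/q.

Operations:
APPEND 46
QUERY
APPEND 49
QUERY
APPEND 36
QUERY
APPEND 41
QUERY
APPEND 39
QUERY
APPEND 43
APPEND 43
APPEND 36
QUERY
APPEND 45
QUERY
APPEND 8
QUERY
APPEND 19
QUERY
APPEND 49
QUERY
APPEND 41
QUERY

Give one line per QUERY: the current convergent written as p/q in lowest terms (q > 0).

APPEND 46: p_0 = 46·1 + 0 = 46, q_0 = 46·0 + 1 = 1 → 46/1
APPEND 49: p_1 = 49·46 + 1 = 2255, q_1 = 49·1 + 0 = 49 → 2255/49
APPEND 36: p_2 = 36·2255 + 46 = 81226, q_2 = 36·49 + 1 = 1765 → 81226/1765
APPEND 41: p_3 = 41·81226 + 2255 = 3332521, q_3 = 41·1765 + 49 = 72414 → 3332521/72414
APPEND 39: p_4 = 39·3332521 + 81226 = 130049545, q_4 = 39·72414 + 1765 = 2825911 → 130049545/2825911
APPEND 43: p_5 = 43·130049545 + 3332521 = 5595462956, q_5 = 43·2825911 + 72414 = 121586587 → 5595462956/121586587
APPEND 43: p_6 = 43·5595462956 + 130049545 = 240734956653, q_6 = 43·121586587 + 2825911 = 5231049152 → 240734956653/5231049152
APPEND 36: p_7 = 36·240734956653 + 5595462956 = 8672053902464, q_7 = 36·5231049152 + 121586587 = 188439356059 → 8672053902464/188439356059
APPEND 45: p_8 = 45·8672053902464 + 240734956653 = 390483160567533, q_8 = 45·188439356059 + 5231049152 = 8485002071807 → 390483160567533/8485002071807
APPEND 8: p_9 = 8·390483160567533 + 8672053902464 = 3132537338442728, q_9 = 8·8485002071807 + 188439356059 = 68068455930515 → 3132537338442728/68068455930515
APPEND 19: p_10 = 19·3132537338442728 + 390483160567533 = 59908692590979365, q_10 = 19·68068455930515 + 8485002071807 = 1301785664751592 → 59908692590979365/1301785664751592
APPEND 49: p_11 = 49·59908692590979365 + 3132537338442728 = 2938658474296431613, q_11 = 49·1301785664751592 + 68068455930515 = 63855566028758523 → 2938658474296431613/63855566028758523
APPEND 41: p_12 = 41·2938658474296431613 + 59908692590979365 = 120544906138744675498, q_12 = 41·63855566028758523 + 1301785664751592 = 2619379992843851035 → 120544906138744675498/2619379992843851035

46/1
2255/49
81226/1765
3332521/72414
130049545/2825911
8672053902464/188439356059
390483160567533/8485002071807
3132537338442728/68068455930515
59908692590979365/1301785664751592
2938658474296431613/63855566028758523
120544906138744675498/2619379992843851035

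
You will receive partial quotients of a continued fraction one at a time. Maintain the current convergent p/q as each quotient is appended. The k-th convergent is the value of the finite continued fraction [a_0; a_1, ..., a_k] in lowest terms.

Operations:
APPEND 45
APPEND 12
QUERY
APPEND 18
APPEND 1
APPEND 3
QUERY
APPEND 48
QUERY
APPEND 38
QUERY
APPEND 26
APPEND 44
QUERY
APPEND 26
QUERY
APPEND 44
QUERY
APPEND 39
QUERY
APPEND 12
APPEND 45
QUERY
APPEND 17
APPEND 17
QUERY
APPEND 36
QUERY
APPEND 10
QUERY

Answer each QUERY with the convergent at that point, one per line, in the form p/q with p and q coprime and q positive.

APPEND 45: p_0 = 45·1 + 0 = 45, q_0 = 45·0 + 1 = 1 → 45/1
APPEND 12: p_1 = 12·45 + 1 = 541, q_1 = 12·1 + 0 = 12 → 541/12
APPEND 18: p_2 = 18·541 + 45 = 9783, q_2 = 18·12 + 1 = 217 → 9783/217
APPEND 1: p_3 = 1·9783 + 541 = 10324, q_3 = 1·217 + 12 = 229 → 10324/229
APPEND 3: p_4 = 3·10324 + 9783 = 40755, q_4 = 3·229 + 217 = 904 → 40755/904
APPEND 48: p_5 = 48·40755 + 10324 = 1966564, q_5 = 48·904 + 229 = 43621 → 1966564/43621
APPEND 38: p_6 = 38·1966564 + 40755 = 74770187, q_6 = 38·43621 + 904 = 1658502 → 74770187/1658502
APPEND 26: p_7 = 26·74770187 + 1966564 = 1945991426, q_7 = 26·1658502 + 43621 = 43164673 → 1945991426/43164673
APPEND 44: p_8 = 44·1945991426 + 74770187 = 85698392931, q_8 = 44·43164673 + 1658502 = 1900904114 → 85698392931/1900904114
APPEND 26: p_9 = 26·85698392931 + 1945991426 = 2230104207632, q_9 = 26·1900904114 + 43164673 = 49466671637 → 2230104207632/49466671637
APPEND 44: p_10 = 44·2230104207632 + 85698392931 = 98210283528739, q_10 = 44·49466671637 + 1900904114 = 2178434456142 → 98210283528739/2178434456142
APPEND 39: p_11 = 39·98210283528739 + 2230104207632 = 3832431161828453, q_11 = 39·2178434456142 + 49466671637 = 85008410461175 → 3832431161828453/85008410461175
APPEND 12: p_12 = 12·3832431161828453 + 98210283528739 = 46087384225470175, q_12 = 12·85008410461175 + 2178434456142 = 1022279359990242 → 46087384225470175/1022279359990242
APPEND 45: p_13 = 45·46087384225470175 + 3832431161828453 = 2077764721307986328, q_13 = 45·1022279359990242 + 85008410461175 = 46087579610022065 → 2077764721307986328/46087579610022065
APPEND 17: p_14 = 17·2077764721307986328 + 46087384225470175 = 35368087646461237751, q_14 = 17·46087579610022065 + 1022279359990242 = 784511132730365347 → 35368087646461237751/784511132730365347
APPEND 17: p_15 = 17·35368087646461237751 + 2077764721307986328 = 603335254711149028095, q_15 = 17·784511132730365347 + 46087579610022065 = 13382776836026232964 → 603335254711149028095/13382776836026232964
APPEND 36: p_16 = 36·603335254711149028095 + 35368087646461237751 = 21755437257247826249171, q_16 = 36·13382776836026232964 + 784511132730365347 = 482564477229674752051 → 21755437257247826249171/482564477229674752051
APPEND 10: p_17 = 10·21755437257247826249171 + 603335254711149028095 = 218157707827189411519805, q_17 = 10·482564477229674752051 + 13382776836026232964 = 4839027549132773753474 → 218157707827189411519805/4839027549132773753474

541/12
40755/904
1966564/43621
74770187/1658502
85698392931/1900904114
2230104207632/49466671637
98210283528739/2178434456142
3832431161828453/85008410461175
2077764721307986328/46087579610022065
603335254711149028095/13382776836026232964
21755437257247826249171/482564477229674752051
218157707827189411519805/4839027549132773753474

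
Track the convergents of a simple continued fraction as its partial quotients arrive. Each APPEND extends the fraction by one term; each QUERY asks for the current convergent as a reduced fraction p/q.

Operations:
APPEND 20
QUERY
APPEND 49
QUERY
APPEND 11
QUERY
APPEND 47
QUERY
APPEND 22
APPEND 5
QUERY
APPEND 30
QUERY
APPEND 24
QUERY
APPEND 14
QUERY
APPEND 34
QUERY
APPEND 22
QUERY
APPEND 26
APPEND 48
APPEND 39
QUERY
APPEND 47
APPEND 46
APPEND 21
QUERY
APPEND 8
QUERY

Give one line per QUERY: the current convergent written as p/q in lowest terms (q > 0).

20/1
981/49
10811/540
509098/25429
56563933/2825319
1708128957/85319548
41051658901/2050494471
576431353571/28792242142
19639717680315/980986727299
432650220320501/21610500242720
21122858978975487232/1055068338469675667
960979856952200609599363/48000103678510739978634
7733552500439383787877694/386284186019895467407865

APPEND 20: p_0 = 20·1 + 0 = 20, q_0 = 20·0 + 1 = 1 → 20/1
APPEND 49: p_1 = 49·20 + 1 = 981, q_1 = 49·1 + 0 = 49 → 981/49
APPEND 11: p_2 = 11·981 + 20 = 10811, q_2 = 11·49 + 1 = 540 → 10811/540
APPEND 47: p_3 = 47·10811 + 981 = 509098, q_3 = 47·540 + 49 = 25429 → 509098/25429
APPEND 22: p_4 = 22·509098 + 10811 = 11210967, q_4 = 22·25429 + 540 = 559978 → 11210967/559978
APPEND 5: p_5 = 5·11210967 + 509098 = 56563933, q_5 = 5·559978 + 25429 = 2825319 → 56563933/2825319
APPEND 30: p_6 = 30·56563933 + 11210967 = 1708128957, q_6 = 30·2825319 + 559978 = 85319548 → 1708128957/85319548
APPEND 24: p_7 = 24·1708128957 + 56563933 = 41051658901, q_7 = 24·85319548 + 2825319 = 2050494471 → 41051658901/2050494471
APPEND 14: p_8 = 14·41051658901 + 1708128957 = 576431353571, q_8 = 14·2050494471 + 85319548 = 28792242142 → 576431353571/28792242142
APPEND 34: p_9 = 34·576431353571 + 41051658901 = 19639717680315, q_9 = 34·28792242142 + 2050494471 = 980986727299 → 19639717680315/980986727299
APPEND 22: p_10 = 22·19639717680315 + 576431353571 = 432650220320501, q_10 = 22·980986727299 + 28792242142 = 21610500242720 → 432650220320501/21610500242720
APPEND 26: p_11 = 26·432650220320501 + 19639717680315 = 11268545446013341, q_11 = 26·21610500242720 + 980986727299 = 562853993038019 → 11268545446013341/562853993038019
APPEND 48: p_12 = 48·11268545446013341 + 432650220320501 = 541322831628960869, q_12 = 48·562853993038019 + 21610500242720 = 27038602166067632 → 541322831628960869/27038602166067632
APPEND 39: p_13 = 39·541322831628960869 + 11268545446013341 = 21122858978975487232, q_13 = 39·27038602166067632 + 562853993038019 = 1055068338469675667 → 21122858978975487232/1055068338469675667
APPEND 47: p_14 = 47·21122858978975487232 + 541322831628960869 = 993315694843476860773, q_14 = 47·1055068338469675667 + 27038602166067632 = 49615250510240823981 → 993315694843476860773/49615250510240823981
APPEND 46: p_15 = 46·993315694843476860773 + 21122858978975487232 = 45713644821778911082790, q_15 = 46·49615250510240823981 + 1055068338469675667 = 2283356591809547578793 → 45713644821778911082790/2283356591809547578793
APPEND 21: p_16 = 21·45713644821778911082790 + 993315694843476860773 = 960979856952200609599363, q_16 = 21·2283356591809547578793 + 49615250510240823981 = 48000103678510739978634 → 960979856952200609599363/48000103678510739978634
APPEND 8: p_17 = 8·960979856952200609599363 + 45713644821778911082790 = 7733552500439383787877694, q_17 = 8·48000103678510739978634 + 2283356591809547578793 = 386284186019895467407865 → 7733552500439383787877694/386284186019895467407865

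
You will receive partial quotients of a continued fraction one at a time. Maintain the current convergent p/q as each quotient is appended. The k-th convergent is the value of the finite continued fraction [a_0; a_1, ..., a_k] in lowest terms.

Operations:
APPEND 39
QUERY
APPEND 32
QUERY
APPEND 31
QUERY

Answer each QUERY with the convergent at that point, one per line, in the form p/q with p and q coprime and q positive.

APPEND 39: p_0 = 39·1 + 0 = 39, q_0 = 39·0 + 1 = 1 → 39/1
APPEND 32: p_1 = 32·39 + 1 = 1249, q_1 = 32·1 + 0 = 32 → 1249/32
APPEND 31: p_2 = 31·1249 + 39 = 38758, q_2 = 31·32 + 1 = 993 → 38758/993

39/1
1249/32
38758/993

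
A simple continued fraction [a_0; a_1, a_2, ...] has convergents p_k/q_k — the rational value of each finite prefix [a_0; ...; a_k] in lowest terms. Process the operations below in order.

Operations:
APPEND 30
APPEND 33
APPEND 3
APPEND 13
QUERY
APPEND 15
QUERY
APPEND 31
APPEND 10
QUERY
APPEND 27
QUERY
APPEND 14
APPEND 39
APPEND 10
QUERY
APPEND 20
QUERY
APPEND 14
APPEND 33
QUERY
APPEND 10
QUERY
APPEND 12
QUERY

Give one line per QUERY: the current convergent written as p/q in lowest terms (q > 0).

APPEND 30: p_0 = 30·1 + 0 = 30, q_0 = 30·0 + 1 = 1 → 30/1
APPEND 33: p_1 = 33·30 + 1 = 991, q_1 = 33·1 + 0 = 33 → 991/33
APPEND 3: p_2 = 3·991 + 30 = 3003, q_2 = 3·33 + 1 = 100 → 3003/100
APPEND 13: p_3 = 13·3003 + 991 = 40030, q_3 = 13·100 + 33 = 1333 → 40030/1333
APPEND 15: p_4 = 15·40030 + 3003 = 603453, q_4 = 15·1333 + 100 = 20095 → 603453/20095
APPEND 31: p_5 = 31·603453 + 40030 = 18747073, q_5 = 31·20095 + 1333 = 624278 → 18747073/624278
APPEND 10: p_6 = 10·18747073 + 603453 = 188074183, q_6 = 10·624278 + 20095 = 6262875 → 188074183/6262875
APPEND 27: p_7 = 27·188074183 + 18747073 = 5096750014, q_7 = 27·6262875 + 624278 = 169721903 → 5096750014/169721903
APPEND 14: p_8 = 14·5096750014 + 188074183 = 71542574379, q_8 = 14·169721903 + 6262875 = 2382369517 → 71542574379/2382369517
APPEND 39: p_9 = 39·71542574379 + 5096750014 = 2795257150795, q_9 = 39·2382369517 + 169721903 = 93082133066 → 2795257150795/93082133066
APPEND 10: p_10 = 10·2795257150795 + 71542574379 = 28024114082329, q_10 = 10·93082133066 + 2382369517 = 933203700177 → 28024114082329/933203700177
APPEND 20: p_11 = 20·28024114082329 + 2795257150795 = 563277538797375, q_11 = 20·933203700177 + 93082133066 = 18757156136606 → 563277538797375/18757156136606
APPEND 14: p_12 = 14·563277538797375 + 28024114082329 = 7913909657245579, q_12 = 14·18757156136606 + 933203700177 = 263533389612661 → 7913909657245579/263533389612661
APPEND 33: p_13 = 33·7913909657245579 + 563277538797375 = 261722296227901482, q_13 = 33·263533389612661 + 18757156136606 = 8715359013354419 → 261722296227901482/8715359013354419
APPEND 10: p_14 = 10·261722296227901482 + 7913909657245579 = 2625136871936260399, q_14 = 10·8715359013354419 + 263533389612661 = 87417123523156851 → 2625136871936260399/87417123523156851
APPEND 12: p_15 = 12·2625136871936260399 + 261722296227901482 = 31763364759463026270, q_15 = 12·87417123523156851 + 8715359013354419 = 1057720841291236631 → 31763364759463026270/1057720841291236631

40030/1333
603453/20095
188074183/6262875
5096750014/169721903
28024114082329/933203700177
563277538797375/18757156136606
261722296227901482/8715359013354419
2625136871936260399/87417123523156851
31763364759463026270/1057720841291236631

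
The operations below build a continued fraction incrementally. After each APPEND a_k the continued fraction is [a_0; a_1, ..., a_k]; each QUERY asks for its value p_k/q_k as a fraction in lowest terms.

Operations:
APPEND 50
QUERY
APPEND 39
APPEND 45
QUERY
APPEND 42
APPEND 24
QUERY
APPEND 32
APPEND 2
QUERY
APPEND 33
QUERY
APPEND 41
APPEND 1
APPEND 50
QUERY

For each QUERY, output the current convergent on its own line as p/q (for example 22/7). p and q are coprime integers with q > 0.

50/1
87845/1756
88682429/1772740
5771740767/115375682
193308974480/3864198977
414168873140797/8279134169539

APPEND 50: p_0 = 50·1 + 0 = 50, q_0 = 50·0 + 1 = 1 → 50/1
APPEND 39: p_1 = 39·50 + 1 = 1951, q_1 = 39·1 + 0 = 39 → 1951/39
APPEND 45: p_2 = 45·1951 + 50 = 87845, q_2 = 45·39 + 1 = 1756 → 87845/1756
APPEND 42: p_3 = 42·87845 + 1951 = 3691441, q_3 = 42·1756 + 39 = 73791 → 3691441/73791
APPEND 24: p_4 = 24·3691441 + 87845 = 88682429, q_4 = 24·73791 + 1756 = 1772740 → 88682429/1772740
APPEND 32: p_5 = 32·88682429 + 3691441 = 2841529169, q_5 = 32·1772740 + 73791 = 56801471 → 2841529169/56801471
APPEND 2: p_6 = 2·2841529169 + 88682429 = 5771740767, q_6 = 2·56801471 + 1772740 = 115375682 → 5771740767/115375682
APPEND 33: p_7 = 33·5771740767 + 2841529169 = 193308974480, q_7 = 33·115375682 + 56801471 = 3864198977 → 193308974480/3864198977
APPEND 41: p_8 = 41·193308974480 + 5771740767 = 7931439694447, q_8 = 41·3864198977 + 115375682 = 158547533739 → 7931439694447/158547533739
APPEND 1: p_9 = 1·7931439694447 + 193308974480 = 8124748668927, q_9 = 1·158547533739 + 3864198977 = 162411732716 → 8124748668927/162411732716
APPEND 50: p_10 = 50·8124748668927 + 7931439694447 = 414168873140797, q_10 = 50·162411732716 + 158547533739 = 8279134169539 → 414168873140797/8279134169539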